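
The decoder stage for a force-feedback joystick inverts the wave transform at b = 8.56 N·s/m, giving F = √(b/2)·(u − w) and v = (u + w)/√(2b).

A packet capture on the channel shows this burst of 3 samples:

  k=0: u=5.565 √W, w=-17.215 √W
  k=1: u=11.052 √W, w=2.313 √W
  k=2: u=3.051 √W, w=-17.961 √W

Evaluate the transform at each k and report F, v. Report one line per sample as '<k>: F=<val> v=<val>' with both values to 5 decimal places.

0: F=47.12763 v=-2.81562
1: F=18.07938 v=3.23011
2: F=43.46996 v=-3.60351

k=0: u−w=22.78000, u+w=-11.65000; √(b/2)=2.06882, √(2b)=4.13763; F=2.06882×22.78=47.12763, v=-11.65000/4.13763=-2.81562
k=1: u−w=8.73900, u+w=13.36500; √(b/2)=2.06882, √(2b)=4.13763; F=2.06882×8.739=18.07938, v=13.36500/4.13763=3.23011
k=2: u−w=21.01200, u+w=-14.91000; √(b/2)=2.06882, √(2b)=4.13763; F=2.06882×21.012=43.46996, v=-14.91000/4.13763=-3.60351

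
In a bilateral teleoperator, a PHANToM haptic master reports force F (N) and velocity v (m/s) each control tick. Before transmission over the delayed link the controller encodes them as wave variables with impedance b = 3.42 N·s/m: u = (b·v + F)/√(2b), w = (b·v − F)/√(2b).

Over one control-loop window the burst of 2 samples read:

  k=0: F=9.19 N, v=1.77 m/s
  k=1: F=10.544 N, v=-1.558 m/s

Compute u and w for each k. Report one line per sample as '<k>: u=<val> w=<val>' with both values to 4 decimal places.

0: u=5.8285 w=-1.1993
1: u=1.9942 w=-6.0689

k=0: b·v=3.42×1.77=6.0534; √(2b)=2.6153; u=(6.0534+9.19)/2.6153=5.8285, w=(6.0534−9.19)/2.6153=-1.1993
k=1: b·v=3.42×(-1.558)=-5.3284; √(2b)=2.6153; u=(-5.3284+10.544)/2.6153=1.9942, w=(-5.3284−10.544)/2.6153=-6.0689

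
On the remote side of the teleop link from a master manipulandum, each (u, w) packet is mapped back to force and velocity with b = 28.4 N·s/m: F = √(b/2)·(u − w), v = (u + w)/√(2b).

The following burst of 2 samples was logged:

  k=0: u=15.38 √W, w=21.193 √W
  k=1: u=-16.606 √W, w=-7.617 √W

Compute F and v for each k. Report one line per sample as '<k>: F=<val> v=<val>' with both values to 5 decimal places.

0: F=-21.90506 v=4.85273
1: F=-33.87315 v=-3.21406

k=0: u−w=-5.81300, u+w=36.57300; √(b/2)=3.76829, √(2b)=7.53658; F=3.76829×(-5.813)=-21.90506, v=36.57300/7.53658=4.85273
k=1: u−w=-8.98900, u+w=-24.22300; √(b/2)=3.76829, √(2b)=7.53658; F=3.76829×(-8.989)=-33.87315, v=-24.22300/7.53658=-3.21406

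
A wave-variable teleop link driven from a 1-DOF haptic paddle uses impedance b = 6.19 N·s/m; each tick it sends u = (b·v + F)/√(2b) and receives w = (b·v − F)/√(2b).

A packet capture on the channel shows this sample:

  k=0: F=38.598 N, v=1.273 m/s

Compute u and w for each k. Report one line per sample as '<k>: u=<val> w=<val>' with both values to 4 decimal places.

0: u=13.2095 w=-8.7304

k=0: b·v=6.19×1.273=7.8799; √(2b)=3.5185; u=(7.8799+38.598)/3.5185=13.2095, w=(7.8799−38.598)/3.5185=-8.7304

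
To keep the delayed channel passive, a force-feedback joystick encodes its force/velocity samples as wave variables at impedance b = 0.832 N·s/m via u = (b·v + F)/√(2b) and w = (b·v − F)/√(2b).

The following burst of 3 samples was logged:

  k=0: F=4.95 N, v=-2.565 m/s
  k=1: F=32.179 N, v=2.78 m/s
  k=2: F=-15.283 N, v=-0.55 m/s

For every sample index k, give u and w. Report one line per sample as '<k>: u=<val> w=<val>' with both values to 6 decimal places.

k=0: b·v=0.832×(-2.565)=-2.134080; √(2b)=1.289961; u=(-2.134080+4.95)/1.289961=2.182949, w=(-2.134080−4.95)/1.289961=-5.491700
k=1: b·v=0.832×2.78=2.312960; √(2b)=1.289961; u=(2.312960+32.179)/1.289961=26.738757, w=(2.312960−32.179)/1.289961=-23.152665
k=2: b·v=0.832×(-0.55)=-0.457600; √(2b)=1.289961; u=(-0.457600+(-15.283))/1.289961=-12.202382, w=(-0.457600−(-15.283))/1.289961=11.492903

0: u=2.182949 w=-5.491700
1: u=26.738757 w=-23.152665
2: u=-12.202382 w=11.492903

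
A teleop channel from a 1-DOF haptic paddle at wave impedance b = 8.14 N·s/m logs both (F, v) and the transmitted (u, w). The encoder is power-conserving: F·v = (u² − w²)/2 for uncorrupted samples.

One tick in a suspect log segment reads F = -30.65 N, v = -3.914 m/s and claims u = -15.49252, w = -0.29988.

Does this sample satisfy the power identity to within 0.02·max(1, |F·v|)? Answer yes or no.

F·v = (-30.65)×(-3.914) = 119.96410 W.
(u² − w²)/2 = (240.01818 − 0.08993)/2 = 119.96412 W.
|Δ| = 0.00002;  2% of max(1, |F·v|) = 2.39928.

yes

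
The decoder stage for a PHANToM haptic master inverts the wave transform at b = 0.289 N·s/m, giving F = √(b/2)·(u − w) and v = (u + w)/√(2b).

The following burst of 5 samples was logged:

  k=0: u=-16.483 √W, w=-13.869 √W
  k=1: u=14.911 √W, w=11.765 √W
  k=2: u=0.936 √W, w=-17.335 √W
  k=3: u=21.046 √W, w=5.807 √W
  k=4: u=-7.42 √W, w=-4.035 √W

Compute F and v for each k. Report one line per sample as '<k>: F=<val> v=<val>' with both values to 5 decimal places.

0: F=-0.99366 v=-39.92302
1: F=1.19589 v=35.08785
2: F=6.94538 v=-21.57016
3: F=5.79282 v=35.32067
4: F=-1.28675 v=-15.06715

k=0: u−w=-2.61400, u+w=-30.35200; √(b/2)=0.38013, √(2b)=0.76026; F=0.38013×(-2.614)=-0.99366, v=-30.35200/0.76026=-39.92302
k=1: u−w=3.14600, u+w=26.67600; √(b/2)=0.38013, √(2b)=0.76026; F=0.38013×3.146=1.19589, v=26.67600/0.76026=35.08785
k=2: u−w=18.27100, u+w=-16.39900; √(b/2)=0.38013, √(2b)=0.76026; F=0.38013×18.271=6.94538, v=-16.39900/0.76026=-21.57016
k=3: u−w=15.23900, u+w=26.85300; √(b/2)=0.38013, √(2b)=0.76026; F=0.38013×15.239=5.79282, v=26.85300/0.76026=35.32067
k=4: u−w=-3.38500, u+w=-11.45500; √(b/2)=0.38013, √(2b)=0.76026; F=0.38013×(-3.385)=-1.28675, v=-11.45500/0.76026=-15.06715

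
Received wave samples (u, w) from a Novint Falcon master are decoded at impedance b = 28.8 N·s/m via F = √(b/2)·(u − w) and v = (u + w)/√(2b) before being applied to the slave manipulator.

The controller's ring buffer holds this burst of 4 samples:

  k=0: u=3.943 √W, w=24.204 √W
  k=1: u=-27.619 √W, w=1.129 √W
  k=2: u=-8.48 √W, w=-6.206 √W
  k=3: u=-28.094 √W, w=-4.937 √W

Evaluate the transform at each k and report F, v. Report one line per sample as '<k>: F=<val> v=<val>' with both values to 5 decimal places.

k=0: u−w=-20.26100, u+w=28.14700; √(b/2)=3.79473, √(2b)=7.58947; F=3.79473×(-20.261)=-76.88509, v=28.14700/7.58947=3.70869
k=1: u−w=-28.74800, u+w=-26.49000; √(b/2)=3.79473, √(2b)=7.58947; F=3.79473×(-28.748)=-109.09099, v=-26.49000/7.58947=-3.49036
k=2: u−w=-2.27400, u+w=-14.68600; √(b/2)=3.79473, √(2b)=7.58947; F=3.79473×(-2.274)=-8.62922, v=-14.68600/7.58947=-1.93505
k=3: u−w=-23.15700, u+w=-33.03100; √(b/2)=3.79473, √(2b)=7.58947; F=3.79473×(-23.157)=-87.87464, v=-33.03100/7.58947=-4.35222

0: F=-76.88509 v=3.70869
1: F=-109.09099 v=-3.49036
2: F=-8.62922 v=-1.93505
3: F=-87.87464 v=-4.35222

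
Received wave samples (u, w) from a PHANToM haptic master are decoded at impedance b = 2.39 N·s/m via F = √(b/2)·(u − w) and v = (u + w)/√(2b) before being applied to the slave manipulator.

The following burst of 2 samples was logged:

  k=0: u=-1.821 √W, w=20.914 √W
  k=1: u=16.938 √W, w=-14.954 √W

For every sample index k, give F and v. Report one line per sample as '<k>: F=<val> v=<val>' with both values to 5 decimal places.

k=0: u−w=-22.73500, u+w=19.09300; √(b/2)=1.09316, √(2b)=2.18632; F=1.09316×(-22.735)=-24.85301, v=19.09300/2.18632=8.73293
k=1: u−w=31.89200, u+w=1.98400; √(b/2)=1.09316, √(2b)=2.18632; F=1.09316×31.892=34.86308, v=1.98400/2.18632=0.90746

0: F=-24.85301 v=8.73293
1: F=34.86308 v=0.90746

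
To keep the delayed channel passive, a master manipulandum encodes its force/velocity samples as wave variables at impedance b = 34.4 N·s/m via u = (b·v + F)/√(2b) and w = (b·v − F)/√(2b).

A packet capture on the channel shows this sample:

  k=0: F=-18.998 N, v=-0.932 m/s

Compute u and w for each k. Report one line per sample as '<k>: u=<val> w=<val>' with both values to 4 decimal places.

k=0: b·v=34.4×(-0.932)=-32.0608; √(2b)=8.2946; u=(-32.0608+(-18.998))/8.2946=-6.1557, w=(-32.0608−(-18.998))/8.2946=-1.5749

0: u=-6.1557 w=-1.5749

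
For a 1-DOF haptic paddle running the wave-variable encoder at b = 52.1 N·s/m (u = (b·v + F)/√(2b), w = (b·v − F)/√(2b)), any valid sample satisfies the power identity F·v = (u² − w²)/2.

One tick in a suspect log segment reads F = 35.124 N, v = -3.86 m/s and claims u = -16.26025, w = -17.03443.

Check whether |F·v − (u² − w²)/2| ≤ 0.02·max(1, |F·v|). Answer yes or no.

no

F·v = 35.124×(-3.86) = -135.5786 W.
(u² − w²)/2 = (264.3957 − 290.1718)/2 = -12.8880 W.
|Δ| = 122.6906;  2% of max(1, |F·v|) = 2.7116.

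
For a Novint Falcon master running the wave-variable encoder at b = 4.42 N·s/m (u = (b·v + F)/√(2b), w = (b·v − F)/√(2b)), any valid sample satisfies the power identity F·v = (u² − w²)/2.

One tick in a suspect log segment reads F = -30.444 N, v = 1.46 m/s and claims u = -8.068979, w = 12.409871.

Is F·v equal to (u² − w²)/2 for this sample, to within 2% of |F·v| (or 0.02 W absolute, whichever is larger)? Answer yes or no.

F·v = (-30.444)×1.46 = -44.448240 W.
(u² − w²)/2 = (65.108422 − 154.004898)/2 = -44.448238 W.
|Δ| = 0.000002;  2% of max(1, |F·v|) = 0.888965.

yes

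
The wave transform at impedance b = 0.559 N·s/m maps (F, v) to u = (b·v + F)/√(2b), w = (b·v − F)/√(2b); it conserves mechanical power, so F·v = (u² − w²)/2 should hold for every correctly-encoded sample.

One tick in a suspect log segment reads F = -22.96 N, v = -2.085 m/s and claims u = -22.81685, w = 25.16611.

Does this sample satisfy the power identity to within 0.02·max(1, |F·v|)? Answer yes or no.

F·v = (-22.96)×(-2.085) = 47.87160 W.
(u² − w²)/2 = (520.60864 − 633.33309)/2 = -56.36222 W.
|Δ| = 104.23382;  2% of max(1, |F·v|) = 0.95743.

no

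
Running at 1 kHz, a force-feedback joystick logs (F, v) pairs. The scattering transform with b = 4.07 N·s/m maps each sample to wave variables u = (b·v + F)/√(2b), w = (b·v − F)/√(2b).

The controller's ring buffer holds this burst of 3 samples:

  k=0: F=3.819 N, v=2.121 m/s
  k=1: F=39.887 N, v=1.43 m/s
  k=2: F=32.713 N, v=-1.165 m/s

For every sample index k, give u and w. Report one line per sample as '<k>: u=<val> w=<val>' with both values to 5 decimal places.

k=0: b·v=4.07×2.121=8.63247; √(2b)=2.85307; u=(8.63247+3.819)/2.85307=4.36424, w=(8.63247−3.819)/2.85307=1.68712
k=1: b·v=4.07×1.43=5.82010; √(2b)=2.85307; u=(5.82010+39.887)/2.85307=16.02033, w=(5.82010−39.887)/2.85307=-11.94044
k=2: b·v=4.07×(-1.165)=-4.74155; √(2b)=2.85307; u=(-4.74155+32.713)/2.85307=9.80399, w=(-4.74155−32.713)/2.85307=-13.12781

0: u=4.36424 w=1.68712
1: u=16.02033 w=-11.94044
2: u=9.80399 w=-13.12781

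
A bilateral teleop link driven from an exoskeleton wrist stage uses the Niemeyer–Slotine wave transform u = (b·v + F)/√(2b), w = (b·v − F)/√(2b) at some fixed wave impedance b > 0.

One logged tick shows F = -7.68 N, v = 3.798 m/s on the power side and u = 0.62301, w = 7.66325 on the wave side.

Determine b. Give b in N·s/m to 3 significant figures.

u + w = 8.2863;  u + w = √(2b)·v, so √(2b) = 8.2863/3.798 = 2.1817.
b = (√(2b))²/2 = 4.7600/2 = 2.3800.
(Check via u − w = 2F/√(2b): u − w = -7.0402, 2F/√(2b) = -7.0402.)

b = 2.38 N·s/m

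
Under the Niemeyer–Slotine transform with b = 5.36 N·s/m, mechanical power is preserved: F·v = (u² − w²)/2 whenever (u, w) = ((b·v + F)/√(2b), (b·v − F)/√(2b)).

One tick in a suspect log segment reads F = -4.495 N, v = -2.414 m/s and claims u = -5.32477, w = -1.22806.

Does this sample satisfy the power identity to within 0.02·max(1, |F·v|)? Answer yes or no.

no

F·v = (-4.495)×(-2.414) = 10.85093 W.
(u² − w²)/2 = (28.35318 − 1.50813)/2 = 13.42252 W.
|Δ| = 2.57159;  2% of max(1, |F·v|) = 0.21702.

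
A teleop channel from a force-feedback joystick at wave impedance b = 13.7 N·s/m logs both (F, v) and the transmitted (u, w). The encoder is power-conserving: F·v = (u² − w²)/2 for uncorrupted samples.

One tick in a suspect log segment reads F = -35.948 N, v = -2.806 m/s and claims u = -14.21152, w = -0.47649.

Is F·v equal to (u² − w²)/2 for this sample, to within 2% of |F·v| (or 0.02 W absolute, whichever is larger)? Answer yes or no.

F·v = (-35.948)×(-2.806) = 100.8701 W.
(u² − w²)/2 = (201.9673 − 0.2270)/2 = 100.8701 W.
|Δ| = 0.0000;  2% of max(1, |F·v|) = 2.0174.

yes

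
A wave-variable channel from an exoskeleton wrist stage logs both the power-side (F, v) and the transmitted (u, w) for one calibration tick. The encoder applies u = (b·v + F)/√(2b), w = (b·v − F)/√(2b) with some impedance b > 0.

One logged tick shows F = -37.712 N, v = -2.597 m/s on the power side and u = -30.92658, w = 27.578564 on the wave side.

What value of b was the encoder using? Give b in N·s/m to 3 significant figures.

b = 0.831 N·s/m

u + w = -3.348016;  u + w = √(2b)·v, so √(2b) = -3.348016/(-2.597) = 1.289186.
b = (√(2b))²/2 = 1.662001/2 = 0.831000.
(Check via u − w = 2F/√(2b): u − w = -58.505144, 2F/√(2b) = -58.505135.)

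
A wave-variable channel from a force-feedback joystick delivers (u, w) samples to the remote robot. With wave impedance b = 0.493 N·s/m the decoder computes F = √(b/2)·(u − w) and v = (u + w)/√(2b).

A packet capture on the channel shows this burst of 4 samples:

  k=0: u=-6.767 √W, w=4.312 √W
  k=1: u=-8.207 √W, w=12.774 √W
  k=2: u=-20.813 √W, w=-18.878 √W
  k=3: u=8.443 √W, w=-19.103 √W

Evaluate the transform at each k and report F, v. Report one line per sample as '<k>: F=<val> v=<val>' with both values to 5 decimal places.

k=0: u−w=-11.07900, u+w=-2.45500; √(b/2)=0.49649, √(2b)=0.99298; F=0.49649×(-11.079)=-5.50059, v=-2.45500/0.99298=-2.47237
k=1: u−w=-20.98100, u+w=4.56700; √(b/2)=0.49649, √(2b)=0.99298; F=0.49649×(-20.981)=-10.41681, v=4.56700/0.99298=4.59931
k=2: u−w=-1.93500, u+w=-39.69100; √(b/2)=0.49649, √(2b)=0.99298; F=0.49649×(-1.935)=-0.96070, v=-39.69100/0.99298=-39.97179
k=3: u−w=27.54600, u+w=-10.66000; √(b/2)=0.49649, √(2b)=0.99298; F=0.49649×27.546=13.67625, v=-10.66000/0.99298=-10.73541

0: F=-5.50059 v=-2.47237
1: F=-10.41681 v=4.59931
2: F=-0.96070 v=-39.97179
3: F=13.67625 v=-10.73541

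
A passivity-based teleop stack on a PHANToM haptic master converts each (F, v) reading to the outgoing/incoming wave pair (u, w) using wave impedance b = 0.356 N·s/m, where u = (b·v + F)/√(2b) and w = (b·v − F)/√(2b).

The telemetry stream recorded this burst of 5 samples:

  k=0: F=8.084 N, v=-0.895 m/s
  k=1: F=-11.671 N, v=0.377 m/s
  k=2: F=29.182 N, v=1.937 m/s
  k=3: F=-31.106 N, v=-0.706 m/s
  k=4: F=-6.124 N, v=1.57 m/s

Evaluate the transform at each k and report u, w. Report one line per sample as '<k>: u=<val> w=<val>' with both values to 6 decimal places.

0: u=9.202858 w=-9.958060
1: u=-13.672405 w=13.990518
2: u=35.401208 w=-33.766766
3: u=-37.162007 w=36.566284
4: u=-6.595252 w=7.920020

k=0: b·v=0.356×(-0.895)=-0.318620; √(2b)=0.843801; u=(-0.318620+8.084)/0.843801=9.202858, w=(-0.318620−8.084)/0.843801=-9.958060
k=1: b·v=0.356×0.377=0.134212; √(2b)=0.843801; u=(0.134212+(-11.671))/0.843801=-13.672405, w=(0.134212−(-11.671))/0.843801=13.990518
k=2: b·v=0.356×1.937=0.689572; √(2b)=0.843801; u=(0.689572+29.182)/0.843801=35.401208, w=(0.689572−29.182)/0.843801=-33.766766
k=3: b·v=0.356×(-0.706)=-0.251336; √(2b)=0.843801; u=(-0.251336+(-31.106))/0.843801=-37.162007, w=(-0.251336−(-31.106))/0.843801=36.566284
k=4: b·v=0.356×1.57=0.558920; √(2b)=0.843801; u=(0.558920+(-6.124))/0.843801=-6.595252, w=(0.558920−(-6.124))/0.843801=7.920020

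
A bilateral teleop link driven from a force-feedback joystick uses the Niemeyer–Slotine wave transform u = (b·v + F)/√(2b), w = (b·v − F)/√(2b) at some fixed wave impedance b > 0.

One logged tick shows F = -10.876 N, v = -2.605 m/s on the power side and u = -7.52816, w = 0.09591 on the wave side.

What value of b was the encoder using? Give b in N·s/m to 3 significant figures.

b = 4.07 N·s/m

u + w = -7.4322;  u + w = √(2b)·v, so √(2b) = -7.4322/(-2.605) = 2.8531.
b = (√(2b))²/2 = 8.1400/2 = 4.0700.
(Check via u − w = 2F/√(2b): u − w = -7.6241, 2F/√(2b) = -7.6241.)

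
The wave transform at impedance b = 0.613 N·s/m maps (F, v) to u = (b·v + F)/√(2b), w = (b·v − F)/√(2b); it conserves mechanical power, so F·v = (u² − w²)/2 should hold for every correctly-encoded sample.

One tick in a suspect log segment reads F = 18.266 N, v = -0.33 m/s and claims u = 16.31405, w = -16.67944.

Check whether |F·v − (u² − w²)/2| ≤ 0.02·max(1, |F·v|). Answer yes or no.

F·v = 18.266×(-0.33) = -6.02778 W.
(u² − w²)/2 = (266.14823 − 278.20372)/2 = -6.02775 W.
|Δ| = 0.00003;  2% of max(1, |F·v|) = 0.12056.

yes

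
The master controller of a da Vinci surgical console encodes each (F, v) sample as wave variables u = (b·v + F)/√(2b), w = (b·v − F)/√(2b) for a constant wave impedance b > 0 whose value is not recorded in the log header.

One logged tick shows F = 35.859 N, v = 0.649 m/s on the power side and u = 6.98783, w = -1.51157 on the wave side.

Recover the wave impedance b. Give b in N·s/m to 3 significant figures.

b = 35.6 N·s/m

u + w = 5.47626;  u + w = √(2b)·v, so √(2b) = 5.47626/0.649 = 8.43800.
b = (√(2b))²/2 = 71.19979/2 = 35.59990.
(Check via u − w = 2F/√(2b): u − w = 8.49940, 2F/√(2b) = 8.49941.)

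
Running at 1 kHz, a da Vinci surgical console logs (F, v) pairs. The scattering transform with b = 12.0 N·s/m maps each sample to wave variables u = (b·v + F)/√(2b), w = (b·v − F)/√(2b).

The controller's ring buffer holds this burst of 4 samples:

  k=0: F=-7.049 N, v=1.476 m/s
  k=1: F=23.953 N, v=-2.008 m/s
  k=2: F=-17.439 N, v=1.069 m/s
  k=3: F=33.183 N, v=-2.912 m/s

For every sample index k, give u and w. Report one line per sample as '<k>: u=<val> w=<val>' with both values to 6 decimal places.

k=0: b·v=12.0×1.476=17.712000; √(2b)=4.898979; u=(17.712000+(-7.049))/4.898979=2.176576, w=(17.712000−(-7.049))/4.898979=5.054318
k=1: b·v=12.0×(-2.008)=-24.096000; √(2b)=4.898979; u=(-24.096000+23.953)/4.898979=-0.029190, w=(-24.096000−23.953)/4.898979=-9.807961
k=2: b·v=12.0×1.069=12.828000; √(2b)=4.898979; u=(12.828000+(-17.439))/4.898979=-0.941216, w=(12.828000−(-17.439))/4.898979=6.178226
k=3: b·v=12.0×(-2.912)=-34.944000; √(2b)=4.898979; u=(-34.944000+33.183)/4.898979=-0.359463, w=(-34.944000−33.183)/4.898979=-13.906366

0: u=2.176576 w=5.054318
1: u=-0.029190 w=-9.807961
2: u=-0.941216 w=6.178226
3: u=-0.359463 w=-13.906366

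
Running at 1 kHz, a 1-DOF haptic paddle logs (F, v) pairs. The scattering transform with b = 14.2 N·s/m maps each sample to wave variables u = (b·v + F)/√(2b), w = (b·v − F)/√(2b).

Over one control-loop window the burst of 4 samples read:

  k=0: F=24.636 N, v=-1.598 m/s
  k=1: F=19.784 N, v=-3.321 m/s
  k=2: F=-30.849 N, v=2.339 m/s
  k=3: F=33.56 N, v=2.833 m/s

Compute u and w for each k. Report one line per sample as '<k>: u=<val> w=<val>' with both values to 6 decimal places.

0: u=0.364860 w=-8.880866
1: u=-5.136677 w=-12.561480
2: u=0.443747 w=12.021170
3: u=13.846184 w=1.251340

k=0: b·v=14.2×(-1.598)=-22.691600; √(2b)=5.329165; u=(-22.691600+24.636)/5.329165=0.364860, w=(-22.691600−24.636)/5.329165=-8.880866
k=1: b·v=14.2×(-3.321)=-47.158200; √(2b)=5.329165; u=(-47.158200+19.784)/5.329165=-5.136677, w=(-47.158200−19.784)/5.329165=-12.561480
k=2: b·v=14.2×2.339=33.213800; √(2b)=5.329165; u=(33.213800+(-30.849))/5.329165=0.443747, w=(33.213800−(-30.849))/5.329165=12.021170
k=3: b·v=14.2×2.833=40.228600; √(2b)=5.329165; u=(40.228600+33.56)/5.329165=13.846184, w=(40.228600−33.56)/5.329165=1.251340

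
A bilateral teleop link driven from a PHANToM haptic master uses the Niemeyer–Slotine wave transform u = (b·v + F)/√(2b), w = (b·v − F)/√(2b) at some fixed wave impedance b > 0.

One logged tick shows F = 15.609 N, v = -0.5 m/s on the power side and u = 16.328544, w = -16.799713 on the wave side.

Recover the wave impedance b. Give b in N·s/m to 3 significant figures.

u + w = -0.471169;  u + w = √(2b)·v, so √(2b) = -0.471169/(-0.5) = 0.942338.
b = (√(2b))²/2 = 0.888001/2 = 0.444000.
(Check via u − w = 2F/√(2b): u − w = 33.128257, 2F/√(2b) = 33.128241.)

b = 0.444 N·s/m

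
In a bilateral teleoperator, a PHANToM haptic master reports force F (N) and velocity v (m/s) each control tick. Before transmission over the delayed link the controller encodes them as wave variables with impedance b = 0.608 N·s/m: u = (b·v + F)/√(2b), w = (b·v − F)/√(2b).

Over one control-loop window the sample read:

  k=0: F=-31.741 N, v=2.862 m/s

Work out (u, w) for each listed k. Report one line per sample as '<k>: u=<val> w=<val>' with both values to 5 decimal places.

0: u=-27.20618 w=30.36217

k=0: b·v=0.608×2.862=1.74010; √(2b)=1.10272; u=(1.74010+(-31.741))/1.10272=-27.20618, w=(1.74010−(-31.741))/1.10272=30.36217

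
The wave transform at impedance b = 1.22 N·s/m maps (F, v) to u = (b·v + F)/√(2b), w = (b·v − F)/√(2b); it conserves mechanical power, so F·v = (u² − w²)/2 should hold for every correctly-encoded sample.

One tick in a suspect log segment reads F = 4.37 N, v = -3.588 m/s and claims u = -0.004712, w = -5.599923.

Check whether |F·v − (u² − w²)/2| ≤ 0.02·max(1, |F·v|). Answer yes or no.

yes

F·v = 4.37×(-3.588) = -15.679560 W.
(u² − w²)/2 = (0.000022 − 31.359138)/2 = -15.679558 W.
|Δ| = 0.000002;  2% of max(1, |F·v|) = 0.313591.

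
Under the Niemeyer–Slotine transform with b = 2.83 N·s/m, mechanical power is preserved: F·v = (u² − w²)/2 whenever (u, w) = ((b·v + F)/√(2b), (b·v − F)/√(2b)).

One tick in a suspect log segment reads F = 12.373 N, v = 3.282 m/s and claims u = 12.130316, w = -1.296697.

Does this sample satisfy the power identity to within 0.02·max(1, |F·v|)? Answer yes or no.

no

F·v = 12.373×3.282 = 40.608186 W.
(u² − w²)/2 = (147.144566 − 1.681423)/2 = 72.731572 W.
|Δ| = 32.123386;  2% of max(1, |F·v|) = 0.812164.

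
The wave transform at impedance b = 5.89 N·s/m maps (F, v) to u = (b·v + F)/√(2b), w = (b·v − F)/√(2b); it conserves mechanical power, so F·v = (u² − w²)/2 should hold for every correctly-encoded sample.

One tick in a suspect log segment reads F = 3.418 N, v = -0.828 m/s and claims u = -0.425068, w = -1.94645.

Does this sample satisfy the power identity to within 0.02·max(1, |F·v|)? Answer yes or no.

F·v = 3.418×(-0.828) = -2.830104 W.
(u² − w²)/2 = (0.180683 − 3.788668)/2 = -1.803992 W.
|Δ| = 1.026112;  2% of max(1, |F·v|) = 0.056602.

no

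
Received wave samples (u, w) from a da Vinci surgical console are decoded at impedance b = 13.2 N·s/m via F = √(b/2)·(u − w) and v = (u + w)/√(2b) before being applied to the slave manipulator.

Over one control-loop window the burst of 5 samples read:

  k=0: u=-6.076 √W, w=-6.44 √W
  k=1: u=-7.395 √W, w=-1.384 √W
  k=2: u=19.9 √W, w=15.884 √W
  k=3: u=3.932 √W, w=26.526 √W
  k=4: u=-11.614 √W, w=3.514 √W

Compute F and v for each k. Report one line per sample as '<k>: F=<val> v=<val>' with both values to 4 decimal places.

0: F=0.9351 v=-2.4359
1: F=-15.4425 v=-1.7086
2: F=10.3173 v=6.9645
3: F=-58.0450 v=5.9279
4: F=-38.8645 v=-1.5765

k=0: u−w=0.3640, u+w=-12.5160; √(b/2)=2.5690, √(2b)=5.1381; F=2.5690×0.364=0.9351, v=-12.5160/5.1381=-2.4359
k=1: u−w=-6.0110, u+w=-8.7790; √(b/2)=2.5690, √(2b)=5.1381; F=2.5690×(-6.011)=-15.4425, v=-8.7790/5.1381=-1.7086
k=2: u−w=4.0160, u+w=35.7840; √(b/2)=2.5690, √(2b)=5.1381; F=2.5690×4.016=10.3173, v=35.7840/5.1381=6.9645
k=3: u−w=-22.5940, u+w=30.4580; √(b/2)=2.5690, √(2b)=5.1381; F=2.5690×(-22.594)=-58.0450, v=30.4580/5.1381=5.9279
k=4: u−w=-15.1280, u+w=-8.1000; √(b/2)=2.5690, √(2b)=5.1381; F=2.5690×(-15.128)=-38.8645, v=-8.1000/5.1381=-1.5765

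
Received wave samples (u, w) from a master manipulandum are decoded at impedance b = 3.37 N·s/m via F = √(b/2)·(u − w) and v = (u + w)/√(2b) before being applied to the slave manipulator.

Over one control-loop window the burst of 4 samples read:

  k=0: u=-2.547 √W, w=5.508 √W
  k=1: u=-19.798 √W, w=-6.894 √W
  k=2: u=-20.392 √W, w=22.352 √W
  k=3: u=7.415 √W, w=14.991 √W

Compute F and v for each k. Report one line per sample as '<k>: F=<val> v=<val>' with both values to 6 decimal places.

0: F=-10.455998 v=1.140535
1: F=-16.750366 v=-10.281374
2: F=-55.484939 v=0.754964
3: F=-9.834220 v=8.630469

k=0: u−w=-8.055000, u+w=2.961000; √(b/2)=1.298075, √(2b)=2.596151; F=1.298075×(-8.055)=-10.455998, v=2.961000/2.596151=1.140535
k=1: u−w=-12.904000, u+w=-26.692000; √(b/2)=1.298075, √(2b)=2.596151; F=1.298075×(-12.904)=-16.750366, v=-26.692000/2.596151=-10.281374
k=2: u−w=-42.744000, u+w=1.960000; √(b/2)=1.298075, √(2b)=2.596151; F=1.298075×(-42.744)=-55.484939, v=1.960000/2.596151=0.754964
k=3: u−w=-7.576000, u+w=22.406000; √(b/2)=1.298075, √(2b)=2.596151; F=1.298075×(-7.576)=-9.834220, v=22.406000/2.596151=8.630469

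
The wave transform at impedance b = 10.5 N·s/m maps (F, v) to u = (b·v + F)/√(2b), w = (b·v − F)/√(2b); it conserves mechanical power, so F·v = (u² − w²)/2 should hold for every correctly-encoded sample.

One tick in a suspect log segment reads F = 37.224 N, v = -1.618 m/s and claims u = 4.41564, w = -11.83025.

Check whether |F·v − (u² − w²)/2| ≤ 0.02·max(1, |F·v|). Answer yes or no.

yes

F·v = 37.224×(-1.618) = -60.22843 W.
(u² − w²)/2 = (19.49788 − 139.95482)/2 = -60.22847 W.
|Δ| = 0.00004;  2% of max(1, |F·v|) = 1.20457.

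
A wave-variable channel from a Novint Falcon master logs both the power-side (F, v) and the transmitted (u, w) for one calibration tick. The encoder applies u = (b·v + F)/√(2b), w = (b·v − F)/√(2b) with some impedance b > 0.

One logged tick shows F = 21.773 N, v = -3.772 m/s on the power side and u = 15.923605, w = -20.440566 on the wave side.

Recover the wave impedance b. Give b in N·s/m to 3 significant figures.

b = 0.717 N·s/m

u + w = -4.516961;  u + w = √(2b)·v, so √(2b) = -4.516961/(-3.772) = 1.197498.
b = (√(2b))²/2 = 1.434001/2 = 0.717000.
(Check via u − w = 2F/√(2b): u − w = 36.364171, 2F/√(2b) = 36.364164.)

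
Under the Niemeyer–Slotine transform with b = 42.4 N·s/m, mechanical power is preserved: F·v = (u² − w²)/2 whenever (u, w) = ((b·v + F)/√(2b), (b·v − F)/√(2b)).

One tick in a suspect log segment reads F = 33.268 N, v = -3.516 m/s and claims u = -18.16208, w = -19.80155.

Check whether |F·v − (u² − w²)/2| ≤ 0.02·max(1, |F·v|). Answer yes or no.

F·v = 33.268×(-3.516) = -116.9703 W.
(u² − w²)/2 = (329.8611 − 392.1014)/2 = -31.1201 W.
|Δ| = 85.8502;  2% of max(1, |F·v|) = 2.3394.

no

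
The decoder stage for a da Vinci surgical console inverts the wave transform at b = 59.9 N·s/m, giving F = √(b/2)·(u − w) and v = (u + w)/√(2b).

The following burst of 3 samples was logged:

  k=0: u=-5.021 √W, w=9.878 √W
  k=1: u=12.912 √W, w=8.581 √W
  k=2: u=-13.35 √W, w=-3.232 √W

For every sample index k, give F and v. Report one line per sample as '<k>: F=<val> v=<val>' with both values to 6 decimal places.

0: F=-81.537151 v=0.443751
1: F=23.702088 v=1.963671
2: F=-55.372367 v=-1.514986

k=0: u−w=-14.899000, u+w=4.857000; √(b/2)=5.472659, √(2b)=10.945319; F=5.472659×(-14.899)=-81.537151, v=4.857000/10.945319=0.443751
k=1: u−w=4.331000, u+w=21.493000; √(b/2)=5.472659, √(2b)=10.945319; F=5.472659×4.331=23.702088, v=21.493000/10.945319=1.963671
k=2: u−w=-10.118000, u+w=-16.582000; √(b/2)=5.472659, √(2b)=10.945319; F=5.472659×(-10.118)=-55.372367, v=-16.582000/10.945319=-1.514986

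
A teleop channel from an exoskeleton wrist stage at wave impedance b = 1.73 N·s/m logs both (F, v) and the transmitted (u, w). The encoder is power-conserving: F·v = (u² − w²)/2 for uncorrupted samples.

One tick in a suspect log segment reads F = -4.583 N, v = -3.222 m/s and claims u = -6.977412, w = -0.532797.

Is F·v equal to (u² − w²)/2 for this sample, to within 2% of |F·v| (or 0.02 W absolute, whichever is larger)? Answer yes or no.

no

F·v = (-4.583)×(-3.222) = 14.766426 W.
(u² − w²)/2 = (48.684278 − 0.283873)/2 = 24.200203 W.
|Δ| = 9.433777;  2% of max(1, |F·v|) = 0.295329.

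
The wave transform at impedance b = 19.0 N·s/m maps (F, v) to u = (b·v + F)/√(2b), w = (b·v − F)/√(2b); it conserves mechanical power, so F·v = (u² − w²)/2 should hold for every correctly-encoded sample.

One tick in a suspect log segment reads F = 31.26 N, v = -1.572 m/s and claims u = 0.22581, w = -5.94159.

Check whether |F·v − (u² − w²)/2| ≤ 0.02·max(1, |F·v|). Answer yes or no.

no

F·v = 31.26×(-1.572) = -49.1407 W.
(u² − w²)/2 = (0.0510 − 35.3025)/2 = -17.6258 W.
|Δ| = 31.5150;  2% of max(1, |F·v|) = 0.9828.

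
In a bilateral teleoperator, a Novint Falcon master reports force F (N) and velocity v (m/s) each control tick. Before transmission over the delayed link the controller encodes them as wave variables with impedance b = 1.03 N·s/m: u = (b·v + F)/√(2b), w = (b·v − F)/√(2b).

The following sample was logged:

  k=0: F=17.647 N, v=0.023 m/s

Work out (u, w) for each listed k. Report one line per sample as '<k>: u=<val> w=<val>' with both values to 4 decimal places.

0: u=12.3118 w=-12.2787

k=0: b·v=1.03×0.023=0.0237; √(2b)=1.4353; u=(0.0237+17.647)/1.4353=12.3118, w=(0.0237−17.647)/1.4353=-12.2787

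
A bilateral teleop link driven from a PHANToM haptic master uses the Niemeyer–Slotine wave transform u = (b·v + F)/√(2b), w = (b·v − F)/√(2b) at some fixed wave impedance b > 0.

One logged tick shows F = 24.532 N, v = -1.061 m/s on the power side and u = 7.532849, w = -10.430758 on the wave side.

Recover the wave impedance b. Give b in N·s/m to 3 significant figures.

b = 3.73 N·s/m

u + w = -2.897909;  u + w = √(2b)·v, so √(2b) = -2.897909/(-1.061) = 2.731300.
b = (√(2b))²/2 = 7.459998/2 = 3.729999.
(Check via u − w = 2F/√(2b): u − w = 17.963607, 2F/√(2b) = 17.963609.)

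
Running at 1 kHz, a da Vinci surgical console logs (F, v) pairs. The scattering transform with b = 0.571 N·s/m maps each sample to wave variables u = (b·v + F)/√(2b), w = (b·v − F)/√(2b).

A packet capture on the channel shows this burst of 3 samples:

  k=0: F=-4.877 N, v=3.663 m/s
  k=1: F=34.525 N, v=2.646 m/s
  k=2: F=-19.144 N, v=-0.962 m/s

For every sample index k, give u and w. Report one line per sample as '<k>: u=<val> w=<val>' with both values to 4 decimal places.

0: u=-2.6065 w=6.5209
1: u=33.7211 w=-30.8935
2: u=-18.4283 w=17.4003

k=0: b·v=0.571×3.663=2.0916; √(2b)=1.0686; u=(2.0916+(-4.877))/1.0686=-2.6065, w=(2.0916−(-4.877))/1.0686=6.5209
k=1: b·v=0.571×2.646=1.5109; √(2b)=1.0686; u=(1.5109+34.525)/1.0686=33.7211, w=(1.5109−34.525)/1.0686=-30.8935
k=2: b·v=0.571×(-0.962)=-0.5493; √(2b)=1.0686; u=(-0.5493+(-19.144))/1.0686=-18.4283, w=(-0.5493−(-19.144))/1.0686=17.4003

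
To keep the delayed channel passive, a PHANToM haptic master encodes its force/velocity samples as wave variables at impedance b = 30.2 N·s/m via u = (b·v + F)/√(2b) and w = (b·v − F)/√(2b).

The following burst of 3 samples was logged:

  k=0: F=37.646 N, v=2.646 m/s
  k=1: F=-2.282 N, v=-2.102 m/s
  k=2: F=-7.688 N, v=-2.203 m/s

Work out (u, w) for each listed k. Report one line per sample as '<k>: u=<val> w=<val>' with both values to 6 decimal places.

k=0: b·v=30.2×2.646=79.909200; √(2b)=7.771744; u=(79.909200+37.646)/7.771744=15.125975, w=(79.909200−37.646)/7.771744=5.438059
k=1: b·v=30.2×(-2.102)=-63.480400; √(2b)=7.771744; u=(-63.480400+(-2.282))/7.771744=-8.461730, w=(-63.480400−(-2.282))/7.771744=-7.874475
k=2: b·v=30.2×(-2.203)=-66.530600; √(2b)=7.771744; u=(-66.530600+(-7.688))/7.771744=-9.549800, w=(-66.530600−(-7.688))/7.771744=-7.571351

0: u=15.125975 w=5.438059
1: u=-8.461730 w=-7.874475
2: u=-9.549800 w=-7.571351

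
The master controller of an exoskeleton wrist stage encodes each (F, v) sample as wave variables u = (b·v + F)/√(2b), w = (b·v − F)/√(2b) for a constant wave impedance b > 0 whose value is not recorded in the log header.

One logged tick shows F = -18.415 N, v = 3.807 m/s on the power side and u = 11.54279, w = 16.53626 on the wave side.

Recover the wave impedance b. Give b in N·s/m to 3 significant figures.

u + w = 28.0790;  u + w = √(2b)·v, so √(2b) = 28.0790/3.807 = 7.3756.
b = (√(2b))²/2 = 54.4000/2 = 27.2000.
(Check via u − w = 2F/√(2b): u − w = -4.9935, 2F/√(2b) = -4.9935.)

b = 27.2 N·s/m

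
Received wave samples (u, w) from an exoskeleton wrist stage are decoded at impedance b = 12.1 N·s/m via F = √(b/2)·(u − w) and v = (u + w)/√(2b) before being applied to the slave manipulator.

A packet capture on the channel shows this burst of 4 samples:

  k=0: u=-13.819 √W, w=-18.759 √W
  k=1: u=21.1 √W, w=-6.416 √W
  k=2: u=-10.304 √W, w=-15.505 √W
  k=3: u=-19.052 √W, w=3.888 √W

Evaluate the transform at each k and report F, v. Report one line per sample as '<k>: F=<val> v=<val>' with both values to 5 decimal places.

0: F=12.15079 v=-6.62242
1: F=67.68041 v=2.98495
2: F=12.79277 v=-5.24643
3: F=-56.42494 v=-3.08252

k=0: u−w=4.94000, u+w=-32.57800; √(b/2)=2.45967, √(2b)=4.91935; F=2.45967×4.94=12.15079, v=-32.57800/4.91935=-6.62242
k=1: u−w=27.51600, u+w=14.68400; √(b/2)=2.45967, √(2b)=4.91935; F=2.45967×27.516=67.68041, v=14.68400/4.91935=2.98495
k=2: u−w=5.20100, u+w=-25.80900; √(b/2)=2.45967, √(2b)=4.91935; F=2.45967×5.201=12.79277, v=-25.80900/4.91935=-5.24643
k=3: u−w=-22.94000, u+w=-15.16400; √(b/2)=2.45967, √(2b)=4.91935; F=2.45967×(-22.94)=-56.42494, v=-15.16400/4.91935=-3.08252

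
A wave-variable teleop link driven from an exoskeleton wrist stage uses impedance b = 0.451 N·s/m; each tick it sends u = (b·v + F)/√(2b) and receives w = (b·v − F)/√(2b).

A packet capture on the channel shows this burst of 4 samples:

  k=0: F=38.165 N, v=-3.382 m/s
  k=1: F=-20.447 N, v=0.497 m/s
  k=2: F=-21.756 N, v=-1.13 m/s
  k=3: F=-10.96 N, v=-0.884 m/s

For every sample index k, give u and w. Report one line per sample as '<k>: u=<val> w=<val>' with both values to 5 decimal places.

k=0: b·v=0.451×(-3.382)=-1.52528; √(2b)=0.94974; u=(-1.52528+38.165)/0.94974=38.57881, w=(-1.52528−38.165)/0.94974=-41.79082
k=1: b·v=0.451×0.497=0.22415; √(2b)=0.94974; u=(0.22415+(-20.447))/0.94974=-21.29311, w=(0.22415−(-20.447))/0.94974=21.76513
k=2: b·v=0.451×(-1.13)=-0.50963; √(2b)=0.94974; u=(-0.50963+(-21.756))/0.94974=-23.44400, w=(-0.50963−(-21.756))/0.94974=22.37080
k=3: b·v=0.451×(-0.884)=-0.39868; √(2b)=0.94974; u=(-0.39868+(-10.96))/0.94974=-11.95982, w=(-0.39868−(-10.96))/0.94974=11.12026

0: u=38.57881 w=-41.79082
1: u=-21.29311 w=21.76513
2: u=-23.44400 w=22.37080
3: u=-11.95982 w=11.12026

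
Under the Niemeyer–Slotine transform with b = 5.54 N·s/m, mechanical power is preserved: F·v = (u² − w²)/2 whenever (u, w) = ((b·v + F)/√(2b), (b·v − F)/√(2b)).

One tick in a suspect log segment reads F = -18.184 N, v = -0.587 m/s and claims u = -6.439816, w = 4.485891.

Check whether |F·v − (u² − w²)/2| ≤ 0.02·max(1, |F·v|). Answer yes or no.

yes

F·v = (-18.184)×(-0.587) = 10.674008 W.
(u² − w²)/2 = (41.471230 − 20.123218)/2 = 10.674006 W.
|Δ| = 0.000002;  2% of max(1, |F·v|) = 0.213480.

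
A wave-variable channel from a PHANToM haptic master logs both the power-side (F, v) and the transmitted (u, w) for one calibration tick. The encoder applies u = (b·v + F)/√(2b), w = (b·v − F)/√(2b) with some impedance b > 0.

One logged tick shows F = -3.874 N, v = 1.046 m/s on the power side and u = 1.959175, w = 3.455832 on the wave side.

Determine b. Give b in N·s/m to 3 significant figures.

b = 13.4 N·s/m

u + w = 5.415007;  u + w = √(2b)·v, so √(2b) = 5.415007/1.046 = 5.176871.
b = (√(2b))²/2 = 26.799993/2 = 13.399996.
(Check via u − w = 2F/√(2b): u − w = -1.496657, 2F/√(2b) = -1.496657.)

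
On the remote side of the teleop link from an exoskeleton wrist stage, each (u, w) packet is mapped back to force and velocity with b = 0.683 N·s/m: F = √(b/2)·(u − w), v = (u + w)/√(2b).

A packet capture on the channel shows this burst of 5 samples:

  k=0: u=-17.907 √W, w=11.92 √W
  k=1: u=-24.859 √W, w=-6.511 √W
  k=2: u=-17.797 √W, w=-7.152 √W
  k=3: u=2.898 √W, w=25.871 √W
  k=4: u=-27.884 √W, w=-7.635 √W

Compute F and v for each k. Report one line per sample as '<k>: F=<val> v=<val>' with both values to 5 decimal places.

k=0: u−w=-29.82700, u+w=-5.98700; √(b/2)=0.58438, √(2b)=1.16876; F=0.58438×(-29.827)=-17.43030, v=-5.98700/1.16876=-5.12252
k=1: u−w=-18.34800, u+w=-31.37000; √(b/2)=0.58438, √(2b)=1.16876; F=0.58438×(-18.348)=-10.72220, v=-31.37000/1.16876=-26.84041
k=2: u−w=-10.64500, u+w=-24.94900; √(b/2)=0.58438, √(2b)=1.16876; F=0.58438×(-10.645)=-6.22073, v=-24.94900/1.16876=-21.34655
k=3: u−w=-22.97300, u+w=28.76900; √(b/2)=0.58438, √(2b)=1.16876; F=0.58438×(-22.973)=-13.42496, v=28.76900/1.16876=24.61498
k=4: u−w=-20.24900, u+w=-35.51900; √(b/2)=0.58438, √(2b)=1.16876; F=0.58438×(-20.249)=-11.83311, v=-35.51900/1.16876=-30.39033

0: F=-17.43030 v=-5.12252
1: F=-10.72220 v=-26.84041
2: F=-6.22073 v=-21.34655
3: F=-13.42496 v=24.61498
4: F=-11.83311 v=-30.39033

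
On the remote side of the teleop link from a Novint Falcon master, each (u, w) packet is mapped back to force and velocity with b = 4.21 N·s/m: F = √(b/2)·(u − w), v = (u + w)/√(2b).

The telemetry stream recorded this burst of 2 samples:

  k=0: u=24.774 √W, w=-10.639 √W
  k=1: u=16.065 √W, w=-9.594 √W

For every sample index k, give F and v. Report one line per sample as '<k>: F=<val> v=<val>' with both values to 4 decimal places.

0: F=51.3794 v=4.8712
1: F=37.2277 v=2.2301

k=0: u−w=35.4130, u+w=14.1350; √(b/2)=1.4509, √(2b)=2.9017; F=1.4509×35.413=51.3794, v=14.1350/2.9017=4.8712
k=1: u−w=25.6590, u+w=6.4710; √(b/2)=1.4509, √(2b)=2.9017; F=1.4509×25.659=37.2277, v=6.4710/2.9017=2.2301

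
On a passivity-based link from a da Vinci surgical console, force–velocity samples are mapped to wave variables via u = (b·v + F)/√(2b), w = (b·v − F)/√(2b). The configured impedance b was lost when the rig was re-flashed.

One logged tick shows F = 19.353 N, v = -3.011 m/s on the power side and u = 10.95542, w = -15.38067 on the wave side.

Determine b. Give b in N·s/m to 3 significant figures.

b = 1.08 N·s/m

u + w = -4.42525;  u + w = √(2b)·v, so √(2b) = -4.42525/(-3.011) = 1.46969.
b = (√(2b))²/2 = 2.16000/2 = 1.08000.
(Check via u − w = 2F/√(2b): u − w = 26.33609, 2F/√(2b) = 26.33609.)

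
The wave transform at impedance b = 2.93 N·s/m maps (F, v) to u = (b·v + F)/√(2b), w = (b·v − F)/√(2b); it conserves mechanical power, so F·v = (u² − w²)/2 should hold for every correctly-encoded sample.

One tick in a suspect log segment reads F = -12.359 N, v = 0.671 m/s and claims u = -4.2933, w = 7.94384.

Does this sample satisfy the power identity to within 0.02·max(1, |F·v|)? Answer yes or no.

F·v = (-12.359)×0.671 = -8.29289 W.
(u² − w²)/2 = (18.43242 − 63.10459)/2 = -22.33608 W.
|Δ| = 14.04320;  2% of max(1, |F·v|) = 0.16586.

no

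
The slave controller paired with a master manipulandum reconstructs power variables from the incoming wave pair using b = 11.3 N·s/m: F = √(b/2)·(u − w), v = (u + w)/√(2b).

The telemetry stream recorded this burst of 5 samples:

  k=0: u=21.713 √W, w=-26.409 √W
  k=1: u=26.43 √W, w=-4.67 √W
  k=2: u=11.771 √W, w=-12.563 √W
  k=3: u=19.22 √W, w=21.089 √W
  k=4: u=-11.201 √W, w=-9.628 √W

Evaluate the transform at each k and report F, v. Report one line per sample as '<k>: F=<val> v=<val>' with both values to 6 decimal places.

0: F=114.384688 v=-0.987811
1: F=73.923856 v=4.577250
2: F=57.841258 v=-0.166598
3: F=-4.442562 v=8.479062
4: F=-3.738978 v=-4.381413

k=0: u−w=48.122000, u+w=-4.696000; √(b/2)=2.376973, √(2b)=4.753946; F=2.376973×48.122=114.384688, v=-4.696000/4.753946=-0.987811
k=1: u−w=31.100000, u+w=21.760000; √(b/2)=2.376973, √(2b)=4.753946; F=2.376973×31.1=73.923856, v=21.760000/4.753946=4.577250
k=2: u−w=24.334000, u+w=-0.792000; √(b/2)=2.376973, √(2b)=4.753946; F=2.376973×24.334=57.841258, v=-0.792000/4.753946=-0.166598
k=3: u−w=-1.869000, u+w=40.309000; √(b/2)=2.376973, √(2b)=4.753946; F=2.376973×(-1.869)=-4.442562, v=40.309000/4.753946=8.479062
k=4: u−w=-1.573000, u+w=-20.829000; √(b/2)=2.376973, √(2b)=4.753946; F=2.376973×(-1.573)=-3.738978, v=-20.829000/4.753946=-4.381413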